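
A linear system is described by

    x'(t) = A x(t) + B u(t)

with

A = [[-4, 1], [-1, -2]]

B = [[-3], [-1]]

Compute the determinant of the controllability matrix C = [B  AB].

AB = [[11], [5]]
Controllability matrix C = [B  AB] = [[-3, 11], [-1, 5]]
det(C) = (-3)·5 - 11·(-1) = -15 - (-11) = -4
Since det(C) ≠ 0, rank(C) = 2 and the system is completely controllable.

-4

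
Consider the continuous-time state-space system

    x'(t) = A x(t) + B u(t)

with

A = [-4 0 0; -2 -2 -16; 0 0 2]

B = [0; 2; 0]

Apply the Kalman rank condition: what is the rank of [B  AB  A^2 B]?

1

AB = [[0], [-4], [0]]
A^2B = [[0], [8], [0]]
Controllability matrix C = [B  AB  A^2B] = [[0, 0, 0], [2, -4, 8], [0, 0, 0]]
Every column of C is a scalar multiple of column 1 = [0, 2, 0] (multipliers 1, -2, 4), so the columns span a one-dimensional space.
C ≠ 0, hence rank(C) = 1.
rank(C) = 1 < n = 3, so the pair (A, B) is not completely controllable.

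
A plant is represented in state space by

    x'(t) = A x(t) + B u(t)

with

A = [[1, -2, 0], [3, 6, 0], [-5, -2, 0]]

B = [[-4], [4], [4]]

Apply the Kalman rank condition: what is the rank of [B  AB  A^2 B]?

AB = [[-12], [12], [12]]
A^2B = [[-36], [36], [36]]
Controllability matrix C = [B  AB  A^2B] = [[-4, -12, -36], [4, 12, 36], [4, 12, 36]]
Every column of C is a scalar multiple of column 1 = [-4, 4, 4] (multipliers 1, 3, 9), so the columns span a one-dimensional space.
C ≠ 0, hence rank(C) = 1.
rank(C) = 1 < n = 3, so the pair (A, B) is not completely controllable.

1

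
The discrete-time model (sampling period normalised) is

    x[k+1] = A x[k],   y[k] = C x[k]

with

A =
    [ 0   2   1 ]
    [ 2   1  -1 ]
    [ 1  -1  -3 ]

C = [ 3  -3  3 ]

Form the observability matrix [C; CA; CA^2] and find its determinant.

CA = [[-3, 0, -3]]
CA^2 = [[-3, -3, 6]]
Observability matrix O = [C; CA; CA^2] = [[3, -3, 3], [-3, 0, -3], [-3, -3, 6]]
Expanding along the first row, det(O) = 3·(0·6 - (-3)·(-3)) - (-3)·((-3)·6 - (-3)·(-3)) + 3·((-3)·(-3) - 0·(-3)) = 3·(-9) - (-3)·(-27) + 3·9 = -81
Since det(O) ≠ 0, rank(O) = 3 and the system is completely observable.

-81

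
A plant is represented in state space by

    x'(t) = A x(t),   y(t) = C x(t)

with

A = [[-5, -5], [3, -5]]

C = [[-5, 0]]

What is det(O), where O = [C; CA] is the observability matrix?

CA = [[25, 25]]
Observability matrix O = [C; CA] = [[-5, 0], [25, 25]]
det(O) = (-5)·25 - 0·25 = -125 - 0 = -125
Since det(O) ≠ 0, rank(O) = 2 and the system is completely observable.

-125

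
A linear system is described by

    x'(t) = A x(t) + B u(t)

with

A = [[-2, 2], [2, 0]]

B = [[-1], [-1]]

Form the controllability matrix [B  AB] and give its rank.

AB = [[0], [-2]]
Controllability matrix C = [B  AB] = [[-1, 0], [-1, -2]]
det(C) = (-1)·(-2) - 0·(-1) = 2 - 0 = 2 ≠ 0, so rank(C) = 2.
rank(C) = 2 = n, so the pair (A, B) is completely controllable.

2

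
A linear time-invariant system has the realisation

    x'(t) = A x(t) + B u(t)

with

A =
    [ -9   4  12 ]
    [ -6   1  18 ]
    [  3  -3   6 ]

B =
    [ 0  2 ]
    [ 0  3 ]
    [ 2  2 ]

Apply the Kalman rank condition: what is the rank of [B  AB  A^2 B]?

2

AB = [[24, 18], [36, 27], [12, 9]]
A^2B = [[72, 54], [108, 81], [36, 27]]
Controllability matrix C = [B  AB  A^2B] = [[0, 2, 24, 18, 72, 54], [0, 3, 36, 27, 108, 81], [2, 2, 12, 9, 36, 27]]
The rows r1, r2, r3 of C are linearly dependent: -3·r1 + 2·r2 = 0 (check each entry), so rank(C) ≤ 2.
The 2×2 minor from rows 1, 3, columns 1, 2 is 0·2 - 2·2 = 0 - 4 = -4 ≠ 0, so rank(C) = 2.
rank(C) = 2 < n = 3, so the pair (A, B) is not completely controllable.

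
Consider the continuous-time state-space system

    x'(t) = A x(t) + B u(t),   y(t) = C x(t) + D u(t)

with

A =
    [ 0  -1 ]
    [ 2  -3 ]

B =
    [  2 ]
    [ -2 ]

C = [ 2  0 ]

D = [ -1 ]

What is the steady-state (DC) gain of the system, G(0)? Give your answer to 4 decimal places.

7.0000

G(0) = C(-A)^{-1}B + D = -C A^{-1} B + D.
det A = 2, so A^{-1} = (1/2)·adj(A) = [[-3/2, 1/2], [-1, 0]]
A^{-1} B = [-4, -2]^T
C A^{-1} B = -8
G(0) = D - C A^{-1} B = -1 - (-8) = 7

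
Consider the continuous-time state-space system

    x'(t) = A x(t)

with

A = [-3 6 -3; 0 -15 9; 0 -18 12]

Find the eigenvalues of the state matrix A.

-6, -3, 3

det(sI - A) = s^3 - (tr A)s^2 + (M11 + M22 + M33)s - det A, where Mii is the 2×2 principal minor of A obtained by deleting row i and column i.
tr A = (-3) + (-15) + 12 = -6; M11 = (-15)·12 - 9·(-18) = -180 - (-162) = -18; M22 = (-3)·12 - (-3)·0 = -36 - 0 = -36; M33 = (-3)·(-15) - 6·0 = 45 - 0 = 45; sum of minors = -9.
det A = (-3)·((-15)·12 - 9·(-18)) - 6·(0·12 - 9·0) + (-3)·(0·(-18) - (-15)·0) = (-3)·(-18) - 6·0 + (-3)·0 = 54.
So p(s) = det(sI - A) = s^3 + 6s^2 - 9s - 54.
Rational-root test: any integer root divides -54. Testing small divisors, s = -3 works: p(-3) = -27 + 54 + 27 + (-54) = 0, so (s + 3) is a factor.
Dividing, p(s) = (s + 3)(s^2 + 3s - 18).
Factor s^2 + 3s - 18: two numbers with sum -3 and product -18 are 3 and -6, so s^2 + 3s - 18 = (s - 3)(s + 6).
Hence p(s) = (s - 3) (s + 3) (s + 6), with roots -6, -3, 3.
At least one eigenvalue has non-negative real part, so the system is not asymptotically stable.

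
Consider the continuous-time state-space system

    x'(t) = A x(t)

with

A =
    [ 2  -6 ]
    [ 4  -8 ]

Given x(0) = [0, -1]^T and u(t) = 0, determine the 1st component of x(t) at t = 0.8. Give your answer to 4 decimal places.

det(sI - A) = s^2 - (tr A)s + det A, with tr A = 2 + (-8) = -6 and det A = 2·(-8) - (-6)·4 = -16 - (-24) = 8.
So p(s) = det(sI - A) = s^2 + 6s + 8.
Factor s^2 + 6s + 8: two numbers with sum -6 and product 8 are -2 and -4, so s^2 + 6s + 8 = (s + 2)(s + 4).
Hence p(s) = (s + 2) (s + 4), with roots -4, -2.
The eigenvalues -4, -2 are distinct and real, so A is diagonalisable and x(t) = e^{At} x(0) = V diag(e^{λ_i t}) V^{-1} x(0), where the columns of V are the eigenvectors.
λ = -4: A - (-4)I = [[6, -6], [4, -4]]. Row 1 gives 6·v1 + (-6)·v2 = 0, so take v_1 = [1, 1]^T.
λ = -2: A - (-2)I = [[4, -6], [4, -6]]. Row 1 gives 4·v1 + (-6)·v2 = 0, so take v_2 = [3, 2]^T.
V = [v_1 v_2] = [[1, 3], [1, 2]] has det V = -1, so V^{-1} = adj(V)/det V = [[-2, 3], [1, -1]].
Modal coordinates z(0) = V^{-1} x(0): (-2)·0 + 3·(-1) = -3; 1·0 + (-1)·(-1) = 1; so z(0) = [-3, 1]^T.
x_1(t) = Σ_i (v_i)_1 · z_i(0) · e^{λ_i t} (row 1 of V times the modal terms).
x_1(0.8) = 1·(-3)·e^{-4·0.8} + 3·1·e^{-2·0.8} = (-3)·0.040762 + 3·0.201897 = 0.4834.

0.4834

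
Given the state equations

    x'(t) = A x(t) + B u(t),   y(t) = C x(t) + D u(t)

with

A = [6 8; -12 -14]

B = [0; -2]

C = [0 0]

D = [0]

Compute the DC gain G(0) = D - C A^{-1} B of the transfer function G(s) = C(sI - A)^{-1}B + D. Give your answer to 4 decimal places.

G(0) = C(-A)^{-1}B + D = -C A^{-1} B + D.
det A = 12, so A^{-1} = (1/12)·adj(A) = [[-7/6, -2/3], [1, 1/2]]
A^{-1} B = [4/3, -1]^T
C A^{-1} B = 0
G(0) = D - C A^{-1} B = 0 - (0) = 0

0.0000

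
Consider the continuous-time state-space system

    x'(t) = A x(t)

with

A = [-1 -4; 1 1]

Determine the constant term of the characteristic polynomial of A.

For a 2×2 matrix, det(sI - A) = s^2 - (tr A)s + det A.
tr A = 0, det A = 3.
So p(s) = s^2 + 3.
The constant term is 3.

3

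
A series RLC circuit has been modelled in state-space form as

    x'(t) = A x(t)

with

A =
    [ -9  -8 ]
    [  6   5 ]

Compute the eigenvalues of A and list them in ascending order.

-3, -1

det(sI - A) = s^2 - (tr A)s + det A, with tr A = (-9) + 5 = -4 and det A = (-9)·5 - (-8)·6 = -45 - (-48) = 3.
So p(s) = det(sI - A) = s^2 + 4s + 3.
Factor s^2 + 4s + 3: two numbers with sum -4 and product 3 are -1 and -3, so s^2 + 4s + 3 = (s + 1)(s + 3).
Hence p(s) = (s + 1) (s + 3), with roots -3, -1.
All eigenvalues have negative real part, so the system is asymptotically stable.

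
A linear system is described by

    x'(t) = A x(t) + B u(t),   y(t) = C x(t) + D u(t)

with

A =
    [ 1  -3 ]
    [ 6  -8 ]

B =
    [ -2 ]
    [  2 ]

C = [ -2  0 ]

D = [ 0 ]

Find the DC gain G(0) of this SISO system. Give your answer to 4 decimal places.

G(0) = C(-A)^{-1}B + D = -C A^{-1} B + D.
det A = 10, so A^{-1} = (1/10)·adj(A) = [[-4/5, 3/10], [-3/5, 1/10]]
A^{-1} B = [11/5, 7/5]^T
C A^{-1} B = -22/5
G(0) = D - C A^{-1} B = 0 - (-22/5) = 22/5 ≈ 4.4000

4.4000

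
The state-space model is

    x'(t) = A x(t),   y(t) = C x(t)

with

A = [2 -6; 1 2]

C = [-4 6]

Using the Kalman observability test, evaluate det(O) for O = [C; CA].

CA = [[-2, 36]]
Observability matrix O = [C; CA] = [[-4, 6], [-2, 36]]
det(O) = (-4)·36 - 6·(-2) = -144 - (-12) = -132
Since det(O) ≠ 0, rank(O) = 2 and the system is completely observable.

-132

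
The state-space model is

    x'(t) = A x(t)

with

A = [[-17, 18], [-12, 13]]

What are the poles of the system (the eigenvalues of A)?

det(sI - A) = s^2 - (tr A)s + det A, with tr A = (-17) + 13 = -4 and det A = (-17)·13 - 18·(-12) = -221 - (-216) = -5.
So p(s) = det(sI - A) = s^2 + 4s - 5.
Factor s^2 + 4s - 5: two numbers with sum -4 and product -5 are 1 and -5, so s^2 + 4s - 5 = (s - 1)(s + 5).
Hence p(s) = (s - 1) (s + 5), with roots -5, 1.
At least one eigenvalue has non-negative real part, so the system is not asymptotically stable.

-5, 1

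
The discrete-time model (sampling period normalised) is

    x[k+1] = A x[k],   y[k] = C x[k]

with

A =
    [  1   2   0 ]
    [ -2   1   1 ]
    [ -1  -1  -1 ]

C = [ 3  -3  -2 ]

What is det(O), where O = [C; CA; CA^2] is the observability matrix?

CA = [[11, 5, -1]]
CA^2 = [[2, 28, 6]]
Observability matrix O = [C; CA; CA^2] = [[3, -3, -2], [11, 5, -1], [2, 28, 6]]
Expanding along the first row, det(O) = 3·(5·6 - (-1)·28) - (-3)·(11·6 - (-1)·2) + (-2)·(11·28 - 5·2) = 3·58 - (-3)·68 + (-2)·298 = -218
Since det(O) ≠ 0, rank(O) = 3 and the system is completely observable.

-218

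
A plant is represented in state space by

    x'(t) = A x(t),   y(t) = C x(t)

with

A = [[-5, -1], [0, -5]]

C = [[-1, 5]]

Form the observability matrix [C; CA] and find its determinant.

CA = [[5, -24]]
Observability matrix O = [C; CA] = [[-1, 5], [5, -24]]
det(O) = (-1)·(-24) - 5·5 = 24 - 25 = -1
Since det(O) ≠ 0, rank(O) = 2 and the system is completely observable.

-1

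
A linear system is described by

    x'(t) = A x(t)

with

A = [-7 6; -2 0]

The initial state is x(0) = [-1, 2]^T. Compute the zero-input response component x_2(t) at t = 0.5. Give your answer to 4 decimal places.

1.1486

det(sI - A) = s^2 - (tr A)s + det A, with tr A = (-7) + 0 = -7 and det A = (-7)·0 - 6·(-2) = 0 - (-12) = 12.
So p(s) = det(sI - A) = s^2 + 7s + 12.
Factor s^2 + 7s + 12: two numbers with sum -7 and product 12 are -3 and -4, so s^2 + 7s + 12 = (s + 3)(s + 4).
Hence p(s) = (s + 3) (s + 4), with roots -4, -3.
The eigenvalues -4, -3 are distinct and real, so A is diagonalisable and x(t) = e^{At} x(0) = V diag(e^{λ_i t}) V^{-1} x(0), where the columns of V are the eigenvectors.
λ = -4: A - (-4)I = [[-3, 6], [-2, 4]]. Row 1 gives (-3)·v1 + 6·v2 = 0, so take v_1 = [2, 1]^T.
λ = -3: A - (-3)I = [[-4, 6], [-2, 3]]. Row 1 gives (-4)·v1 + 6·v2 = 0, so take v_2 = [-3, -2]^T.
V = [v_1 v_2] = [[2, -3], [1, -2]] has det V = -1, so V^{-1} = adj(V)/det V = [[2, -3], [1, -2]].
Modal coordinates z(0) = V^{-1} x(0): 2·(-1) + (-3)·2 = -8; 1·(-1) + (-2)·2 = -5; so z(0) = [-8, -5]^T.
x_2(t) = Σ_i (v_i)_2 · z_i(0) · e^{λ_i t} (row 2 of V times the modal terms).
x_2(0.5) = 1·(-8)·e^{-4·0.5} + (-2)·(-5)·e^{-3·0.5} = (-8)·0.135335 + 10·0.223130 = 1.1486.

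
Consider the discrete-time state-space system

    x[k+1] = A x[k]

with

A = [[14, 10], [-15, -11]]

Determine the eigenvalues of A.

det(zI - A) = z^2 - (tr A)z + det A, with tr A = 14 + (-11) = 3 and det A = 14·(-11) - 10·(-15) = -154 - (-150) = -4.
So p(z) = det(zI - A) = z^2 - 3z - 4.
Factor z^2 - 3z - 4: two numbers with sum 3 and product -4 are 4 and -1, so z^2 - 3z - 4 = (z - 4)(z + 1).
Hence p(z) = (z - 4) (z + 1), with roots -1, 4.

-1, 4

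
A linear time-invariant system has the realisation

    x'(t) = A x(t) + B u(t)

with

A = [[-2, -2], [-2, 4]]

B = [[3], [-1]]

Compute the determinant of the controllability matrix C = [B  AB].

AB = [[-4], [-10]]
Controllability matrix C = [B  AB] = [[3, -4], [-1, -10]]
det(C) = 3·(-10) - (-4)·(-1) = -30 - 4 = -34
Since det(C) ≠ 0, rank(C) = 2 and the system is completely controllable.

-34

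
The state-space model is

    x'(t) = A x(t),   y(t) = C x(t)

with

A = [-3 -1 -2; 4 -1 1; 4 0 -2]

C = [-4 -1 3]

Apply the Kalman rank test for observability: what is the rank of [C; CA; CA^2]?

CA = [[20, 5, 1]]
CA^2 = [[-36, -25, -37]]
Observability matrix O = [C; CA; CA^2] = [[-4, -1, 3], [20, 5, 1], [-36, -25, -37]]
det(O) = (-4)·(5·(-37) - 1·(-25)) - (-1)·(20·(-37) - 1·(-36)) + 3·(20·(-25) - 5·(-36)) = (-4)·(-160) - (-1)·(-704) + 3·(-320) = -1024 ≠ 0, so rank(O) = 3.
rank(O) = 3 = n, so the pair (A, C) is completely observable.

3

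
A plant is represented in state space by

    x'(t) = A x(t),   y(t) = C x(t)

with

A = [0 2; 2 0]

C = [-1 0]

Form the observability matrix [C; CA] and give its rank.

2

CA = [[0, -2]]
Observability matrix O = [C; CA] = [[-1, 0], [0, -2]]
det(O) = (-1)·(-2) - 0·0 = 2 - 0 = 2 ≠ 0, so rank(O) = 2.
rank(O) = 2 = n, so the pair (A, C) is completely observable.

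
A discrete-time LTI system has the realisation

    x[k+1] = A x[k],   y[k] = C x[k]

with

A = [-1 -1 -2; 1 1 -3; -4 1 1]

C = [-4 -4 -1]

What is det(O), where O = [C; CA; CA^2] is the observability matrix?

CA = [[4, -1, 19]]
CA^2 = [[-81, 14, 14]]
Observability matrix O = [C; CA; CA^2] = [[-4, -4, -1], [4, -1, 19], [-81, 14, 14]]
Expanding along the first row, det(O) = (-4)·((-1)·14 - 19·14) - (-4)·(4·14 - 19·(-81)) + (-1)·(4·14 - (-1)·(-81)) = (-4)·(-280) - (-4)·1595 + (-1)·(-25) = 7525
Since det(O) ≠ 0, rank(O) = 3 and the system is completely observable.

7525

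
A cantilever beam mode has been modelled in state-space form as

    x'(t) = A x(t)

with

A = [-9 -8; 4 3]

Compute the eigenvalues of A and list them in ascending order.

-5, -1

det(sI - A) = s^2 - (tr A)s + det A, with tr A = (-9) + 3 = -6 and det A = (-9)·3 - (-8)·4 = -27 - (-32) = 5.
So p(s) = det(sI - A) = s^2 + 6s + 5.
Factor s^2 + 6s + 5: two numbers with sum -6 and product 5 are -1 and -5, so s^2 + 6s + 5 = (s + 1)(s + 5).
Hence p(s) = (s + 1) (s + 5), with roots -5, -1.
All eigenvalues have negative real part, so the system is asymptotically stable.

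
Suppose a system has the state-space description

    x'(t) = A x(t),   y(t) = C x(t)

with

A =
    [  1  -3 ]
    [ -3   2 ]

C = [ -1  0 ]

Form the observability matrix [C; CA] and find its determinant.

CA = [[-1, 3]]
Observability matrix O = [C; CA] = [[-1, 0], [-1, 3]]
det(O) = (-1)·3 - 0·(-1) = -3 - 0 = -3
Since det(O) ≠ 0, rank(O) = 2 and the system is completely observable.

-3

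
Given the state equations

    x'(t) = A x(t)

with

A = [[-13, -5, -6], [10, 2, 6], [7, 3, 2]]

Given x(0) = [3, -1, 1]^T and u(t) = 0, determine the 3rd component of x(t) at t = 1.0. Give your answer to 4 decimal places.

1.1522

det(sI - A) = s^3 - (tr A)s^2 + (M11 + M22 + M33)s - det A, where Mii is the 2×2 principal minor of A obtained by deleting row i and column i.
tr A = (-13) + 2 + 2 = -9; M11 = 2·2 - 6·3 = 4 - 18 = -14; M22 = (-13)·2 - (-6)·7 = -26 - (-42) = 16; M33 = (-13)·2 - (-5)·10 = -26 - (-50) = 24; sum of minors = 26.
det A = (-13)·(2·2 - 6·3) - (-5)·(10·2 - 6·7) + (-6)·(10·3 - 2·7) = (-13)·(-14) - (-5)·(-22) + (-6)·16 = -24.
So p(s) = det(sI - A) = s^3 + 9s^2 + 26s + 24.
Rational-root test: any integer root divides 24. Testing small divisors, s = -2 works: p(-2) = -8 + 36 + (-52) + 24 = 0, so (s + 2) is a factor.
Dividing, p(s) = (s + 2)(s^2 + 7s + 12).
Factor s^2 + 7s + 12: two numbers with sum -7 and product 12 are -3 and -4, so s^2 + 7s + 12 = (s + 3)(s + 4).
Hence p(s) = (s + 2) (s + 3) (s + 4), with roots -4, -3, -2.
The eigenvalues -4, -3, -2 are distinct and real, so A is diagonalisable and x(t) = e^{At} x(0) = V diag(e^{λ_i t}) V^{-1} x(0), where the columns of V are the eigenvectors.
λ = -4: A - (-4)I = [[-9, -5, -6], [10, 6, 6], [7, 3, 6]]. v must be orthogonal to every row; (row 1) × (row 2) = [6, -6, -4], so take v_1 = [3, -3, -2]^T.
λ = -3: A - (-3)I = [[-10, -5, -6], [10, 5, 6], [7, 3, 5]]. v must be orthogonal to every row; (row 1) × (row 3) = [-7, 8, 5], so take v_2 = [-7, 8, 5]^T.
λ = -2: A - (-2)I = [[-11, -5, -6], [10, 4, 6], [7, 3, 4]]. v must be orthogonal to every row; (row 1) × (row 2) = [-6, 6, 6], so take v_3 = [-1, 1, 1]^T.
V = [v_1 v_2 v_3] = [[3, -7, -1], [-3, 8, 1], [-2, 5, 1]] has det V = 1, so V^{-1} = adj(V)/det V = [[3, 2, 1], [1, 1, 0], [1, -1, 3]].
Modal coordinates z(0) = V^{-1} x(0): 3·3 + 2·(-1) + 1·1 = 8; 1·3 + 1·(-1) + 0·1 = 2; 1·3 + (-1)·(-1) + 3·1 = 7; so z(0) = [8, 2, 7]^T.
x_3(t) = Σ_i (v_i)_3 · z_i(0) · e^{λ_i t} (row 3 of V times the modal terms).
x_3(1.0) = (-2)·8·e^{-4·1.0} + 5·2·e^{-3·1.0} + 1·7·e^{-2·1.0} = (-16)·0.018316 + 10·0.049787 + 7·0.135335 = 1.1522.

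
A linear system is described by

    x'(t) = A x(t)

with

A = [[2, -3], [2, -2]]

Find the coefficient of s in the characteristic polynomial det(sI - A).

For a 2×2 matrix, det(sI - A) = s^2 - (tr A)s + det A.
tr A = 0, det A = 2.
So p(s) = s^2 + 2.
The coefficient of s is 0.

0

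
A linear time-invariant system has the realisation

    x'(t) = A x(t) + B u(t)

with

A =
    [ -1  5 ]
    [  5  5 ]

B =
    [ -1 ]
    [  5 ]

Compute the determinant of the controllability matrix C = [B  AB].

-150

AB = [[26], [20]]
Controllability matrix C = [B  AB] = [[-1, 26], [5, 20]]
det(C) = (-1)·20 - 26·5 = -20 - 130 = -150
Since det(C) ≠ 0, rank(C) = 2 and the system is completely controllable.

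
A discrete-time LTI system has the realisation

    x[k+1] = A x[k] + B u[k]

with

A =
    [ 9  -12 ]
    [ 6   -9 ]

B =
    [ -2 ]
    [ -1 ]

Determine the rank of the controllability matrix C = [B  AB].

1

AB = [[-6], [-3]]
Controllability matrix C = [B  AB] = [[-2, -6], [-1, -3]]
Every column of C is a scalar multiple of column 1 = [-2, -1] (multipliers 1, 3), so the columns span a one-dimensional space.
C ≠ 0, hence rank(C) = 1.
rank(C) = 1 < n = 2, so the pair (A, B) is not completely controllable.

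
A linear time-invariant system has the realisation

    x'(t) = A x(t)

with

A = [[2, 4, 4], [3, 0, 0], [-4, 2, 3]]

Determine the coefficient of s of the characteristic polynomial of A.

Expand det(sI - A) for the 3×3 matrix.
p(s) = s^3 - 5s^2 + 10s + 12.
(Check: constant term = det(-A) = (-1)^3 det A = 12; coefficient of s^2 = -tr A = -5.)
The coefficient of s is 10.

10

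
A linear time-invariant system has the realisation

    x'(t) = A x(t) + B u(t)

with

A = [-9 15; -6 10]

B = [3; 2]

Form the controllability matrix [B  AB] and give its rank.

AB = [[3], [2]]
Controllability matrix C = [B  AB] = [[3, 3], [2, 2]]
Every column of C is a scalar multiple of column 1 = [3, 2] (multipliers 1, 1), so the columns span a one-dimensional space.
C ≠ 0, hence rank(C) = 1.
rank(C) = 1 < n = 2, so the pair (A, B) is not completely controllable.

1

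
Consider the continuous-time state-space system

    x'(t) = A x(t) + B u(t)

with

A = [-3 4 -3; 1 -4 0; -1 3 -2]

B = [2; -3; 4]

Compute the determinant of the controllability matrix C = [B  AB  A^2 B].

AB = [[-30], [14], [-19]]
A^2B = [[203], [-86], [110]]
Controllability matrix C = [B  AB  A^2B] = [[2, -30, 203], [-3, 14, -86], [4, -19, 110]]
Expanding along the first row, det(C) = 2·(14·110 - (-86)·(-19)) - (-30)·((-3)·110 - (-86)·4) + 203·((-3)·(-19) - 14·4) = 2·(-94) - (-30)·14 + 203·1 = 435
Since det(C) ≠ 0, rank(C) = 3 and the system is completely controllable.

435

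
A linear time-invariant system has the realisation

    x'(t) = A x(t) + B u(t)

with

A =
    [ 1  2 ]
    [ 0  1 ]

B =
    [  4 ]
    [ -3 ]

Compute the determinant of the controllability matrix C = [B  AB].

-18

AB = [[-2], [-3]]
Controllability matrix C = [B  AB] = [[4, -2], [-3, -3]]
det(C) = 4·(-3) - (-2)·(-3) = -12 - 6 = -18
Since det(C) ≠ 0, rank(C) = 2 and the system is completely controllable.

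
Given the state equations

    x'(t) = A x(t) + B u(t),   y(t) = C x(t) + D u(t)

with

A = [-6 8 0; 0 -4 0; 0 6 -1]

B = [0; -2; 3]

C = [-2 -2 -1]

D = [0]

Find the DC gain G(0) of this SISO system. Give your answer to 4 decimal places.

2.3333

G(0) = C(-A)^{-1}B + D = -C A^{-1} B + D.
det A = -24, so A^{-1} = (1/-24)·adj(A) = [[-1/6, -1/3, 0], [0, -1/4, 0], [0, -3/2, -1]]
A^{-1} B = [2/3, 1/2, 0]^T
C A^{-1} B = -7/3
G(0) = D - C A^{-1} B = 0 - (-7/3) = 7/3 ≈ 2.3333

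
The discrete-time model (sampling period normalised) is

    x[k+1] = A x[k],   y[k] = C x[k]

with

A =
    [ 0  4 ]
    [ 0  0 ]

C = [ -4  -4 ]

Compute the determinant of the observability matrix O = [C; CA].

64

CA = [[0, -16]]
Observability matrix O = [C; CA] = [[-4, -4], [0, -16]]
det(O) = (-4)·(-16) - (-4)·0 = 64 - 0 = 64
Since det(O) ≠ 0, rank(O) = 2 and the system is completely observable.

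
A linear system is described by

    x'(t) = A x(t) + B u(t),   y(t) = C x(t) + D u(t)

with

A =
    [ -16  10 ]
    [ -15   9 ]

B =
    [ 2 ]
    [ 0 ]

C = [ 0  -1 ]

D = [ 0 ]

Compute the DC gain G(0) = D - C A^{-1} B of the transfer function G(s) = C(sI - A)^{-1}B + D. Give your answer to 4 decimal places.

G(0) = C(-A)^{-1}B + D = -C A^{-1} B + D.
det A = 6, so A^{-1} = (1/6)·adj(A) = [[3/2, -5/3], [5/2, -8/3]]
A^{-1} B = [3, 5]^T
C A^{-1} B = -5
G(0) = D - C A^{-1} B = 0 - (-5) = 5

5.0000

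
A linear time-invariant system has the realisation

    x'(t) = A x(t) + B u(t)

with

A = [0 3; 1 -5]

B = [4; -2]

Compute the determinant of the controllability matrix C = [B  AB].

44

AB = [[-6], [14]]
Controllability matrix C = [B  AB] = [[4, -6], [-2, 14]]
det(C) = 4·14 - (-6)·(-2) = 56 - 12 = 44
Since det(C) ≠ 0, rank(C) = 2 and the system is completely controllable.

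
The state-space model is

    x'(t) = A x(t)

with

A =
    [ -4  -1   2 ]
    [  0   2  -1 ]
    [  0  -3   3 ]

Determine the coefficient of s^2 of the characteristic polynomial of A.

Expand det(sI - A) for the 3×3 matrix.
p(s) = s^3 - s^2 - 17s + 12.
(Check: constant term = det(-A) = (-1)^3 det A = 12; coefficient of s^2 = -tr A = -1.)
The coefficient of s^2 is -1.

-1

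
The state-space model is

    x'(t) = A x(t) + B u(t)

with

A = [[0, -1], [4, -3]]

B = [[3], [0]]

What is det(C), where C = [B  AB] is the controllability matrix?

36

AB = [[0], [12]]
Controllability matrix C = [B  AB] = [[3, 0], [0, 12]]
det(C) = 3·12 - 0·0 = 36 - 0 = 36
Since det(C) ≠ 0, rank(C) = 2 and the system is completely controllable.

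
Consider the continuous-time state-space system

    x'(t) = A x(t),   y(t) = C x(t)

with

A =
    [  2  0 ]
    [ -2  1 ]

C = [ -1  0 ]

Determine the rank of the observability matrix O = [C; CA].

1

CA = [[-2, 0]]
Observability matrix O = [C; CA] = [[-1, 0], [-2, 0]]
Every row of O is a scalar multiple of row 1 = [-1, 0] (multipliers 1, 2), so the rows span a one-dimensional space.
O ≠ 0, hence rank(O) = 1.
rank(O) = 1 < n = 2, so the pair (A, C) is not completely observable.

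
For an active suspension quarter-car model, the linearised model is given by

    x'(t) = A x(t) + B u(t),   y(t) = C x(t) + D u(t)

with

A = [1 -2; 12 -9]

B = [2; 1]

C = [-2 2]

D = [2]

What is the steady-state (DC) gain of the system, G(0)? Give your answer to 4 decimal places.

G(0) = C(-A)^{-1}B + D = -C A^{-1} B + D.
det A = 15, so A^{-1} = (1/15)·adj(A) = [[-3/5, 2/15], [-4/5, 1/15]]
A^{-1} B = [-16/15, -23/15]^T
C A^{-1} B = -14/15
G(0) = D - C A^{-1} B = 2 - (-14/15) = 44/15 ≈ 2.9333

2.9333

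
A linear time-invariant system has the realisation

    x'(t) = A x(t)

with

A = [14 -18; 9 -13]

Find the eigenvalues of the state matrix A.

-4, 5

det(sI - A) = s^2 - (tr A)s + det A, with tr A = 14 + (-13) = 1 and det A = 14·(-13) - (-18)·9 = -182 - (-162) = -20.
So p(s) = det(sI - A) = s^2 - s - 20.
Factor s^2 - s - 20: two numbers with sum 1 and product -20 are 5 and -4, so s^2 - s - 20 = (s - 5)(s + 4).
Hence p(s) = (s - 5) (s + 4), with roots -4, 5.
At least one eigenvalue has non-negative real part, so the system is not asymptotically stable.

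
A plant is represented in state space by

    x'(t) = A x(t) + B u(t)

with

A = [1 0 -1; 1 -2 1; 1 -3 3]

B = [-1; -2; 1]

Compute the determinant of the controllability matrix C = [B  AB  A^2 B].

AB = [[-2], [4], [8]]
A^2B = [[-10], [-2], [10]]
Controllability matrix C = [B  AB  A^2B] = [[-1, -2, -10], [-2, 4, -2], [1, 8, 10]]
Expanding along the first row, det(C) = (-1)·(4·10 - (-2)·8) - (-2)·((-2)·10 - (-2)·1) + (-10)·((-2)·8 - 4·1) = (-1)·56 - (-2)·(-18) + (-10)·(-20) = 108
Since det(C) ≠ 0, rank(C) = 3 and the system is completely controllable.

108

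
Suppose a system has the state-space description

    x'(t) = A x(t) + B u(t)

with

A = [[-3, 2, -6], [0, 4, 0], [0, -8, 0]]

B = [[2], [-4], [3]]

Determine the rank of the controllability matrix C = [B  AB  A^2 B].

AB = [[-32], [-16], [32]]
A^2B = [[-128], [-64], [128]]
Controllability matrix C = [B  AB  A^2B] = [[2, -32, -128], [-4, -16, -64], [3, 32, 128]]
The rows r1, r2, r3 of C are linearly dependent: r1 + 2·r2 + 2·r3 = 0 (check each entry), so rank(C) ≤ 2.
The 2×2 minor from rows 1, 2, columns 1, 2 is 2·(-16) - (-32)·(-4) = -32 - 128 = -160 ≠ 0, so rank(C) = 2.
rank(C) = 2 < n = 3, so the pair (A, B) is not completely controllable.

2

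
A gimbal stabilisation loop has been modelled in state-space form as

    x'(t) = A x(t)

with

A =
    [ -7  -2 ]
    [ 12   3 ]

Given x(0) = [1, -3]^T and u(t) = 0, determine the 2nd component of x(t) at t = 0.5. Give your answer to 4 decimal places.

det(sI - A) = s^2 - (tr A)s + det A, with tr A = (-7) + 3 = -4 and det A = (-7)·3 - (-2)·12 = -21 - (-24) = 3.
So p(s) = det(sI - A) = s^2 + 4s + 3.
Factor s^2 + 4s + 3: two numbers with sum -4 and product 3 are -1 and -3, so s^2 + 4s + 3 = (s + 1)(s + 3).
Hence p(s) = (s + 1) (s + 3), with roots -3, -1.
The eigenvalues -3, -1 are distinct and real, so A is diagonalisable and x(t) = e^{At} x(0) = V diag(e^{λ_i t}) V^{-1} x(0), where the columns of V are the eigenvectors.
λ = -3: A - (-3)I = [[-4, -2], [12, 6]]. Row 1 gives (-4)·v1 + (-2)·v2 = 0, so take v_1 = [-1, 2]^T.
λ = -1: A - (-1)I = [[-6, -2], [12, 4]]. Row 1 gives (-6)·v1 + (-2)·v2 = 0, so take v_2 = [-1, 3]^T.
V = [v_1 v_2] = [[-1, -1], [2, 3]] has det V = -1, so V^{-1} = adj(V)/det V = [[-3, -1], [2, 1]].
Modal coordinates z(0) = V^{-1} x(0): (-3)·1 + (-1)·(-3) = 0; 2·1 + 1·(-3) = -1; so z(0) = [0, -1]^T.
x_2(t) = Σ_i (v_i)_2 · z_i(0) · e^{λ_i t} (row 2 of V times the modal terms).
x_2(0.5) = 2·0·e^{-3·0.5} + 3·(-1)·e^{-1·0.5} = 0·0.223130 + (-3)·0.606531 = -1.8196.

-1.8196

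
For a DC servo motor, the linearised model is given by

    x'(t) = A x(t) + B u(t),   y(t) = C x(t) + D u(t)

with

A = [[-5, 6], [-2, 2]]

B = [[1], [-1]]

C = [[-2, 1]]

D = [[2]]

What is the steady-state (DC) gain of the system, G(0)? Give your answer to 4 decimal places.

6.5000

G(0) = C(-A)^{-1}B + D = -C A^{-1} B + D.
det A = 2, so A^{-1} = (1/2)·adj(A) = [[1, -3], [1, -5/2]]
A^{-1} B = [4, 7/2]^T
C A^{-1} B = -9/2
G(0) = D - C A^{-1} B = 2 - (-9/2) = 13/2 ≈ 6.5000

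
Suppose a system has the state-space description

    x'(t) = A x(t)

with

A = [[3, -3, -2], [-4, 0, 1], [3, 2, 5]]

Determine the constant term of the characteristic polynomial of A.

59

Expand det(sI - A) for the 3×3 matrix.
p(s) = s^3 - 8s^2 + 7s + 59.
(Check: constant term = det(-A) = (-1)^3 det A = 59; coefficient of s^2 = -tr A = -8.)
The constant term is 59.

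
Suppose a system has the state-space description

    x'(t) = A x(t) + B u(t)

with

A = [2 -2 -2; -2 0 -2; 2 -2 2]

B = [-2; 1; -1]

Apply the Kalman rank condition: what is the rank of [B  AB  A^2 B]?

3

AB = [[-4], [6], [-8]]
A^2B = [[-4], [24], [-36]]
Controllability matrix C = [B  AB  A^2B] = [[-2, -4, -4], [1, 6, 24], [-1, -8, -36]]
det(C) = (-2)·(6·(-36) - 24·(-8)) - (-4)·(1·(-36) - 24·(-1)) + (-4)·(1·(-8) - 6·(-1)) = (-2)·(-24) - (-4)·(-12) + (-4)·(-2) = 8 ≠ 0, so rank(C) = 3.
rank(C) = 3 = n, so the pair (A, B) is completely controllable.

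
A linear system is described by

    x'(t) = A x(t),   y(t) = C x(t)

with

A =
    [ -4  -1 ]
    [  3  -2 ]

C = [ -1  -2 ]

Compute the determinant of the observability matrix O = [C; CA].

-9

CA = [[-2, 5]]
Observability matrix O = [C; CA] = [[-1, -2], [-2, 5]]
det(O) = (-1)·5 - (-2)·(-2) = -5 - 4 = -9
Since det(O) ≠ 0, rank(O) = 2 and the system is completely observable.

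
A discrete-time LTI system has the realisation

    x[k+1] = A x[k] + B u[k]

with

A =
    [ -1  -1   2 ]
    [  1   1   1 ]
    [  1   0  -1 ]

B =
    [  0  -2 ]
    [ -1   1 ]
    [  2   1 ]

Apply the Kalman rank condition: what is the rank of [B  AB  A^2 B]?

3

AB = [[5, 3], [1, 0], [-2, -3]]
A^2B = [[-10, -9], [4, 0], [7, 6]]
Controllability matrix C = [B  AB  A^2B] = [[0, -2, 5, 3, -10, -9], [-1, 1, 1, 0, 4, 0], [2, 1, -2, -3, 7, 6]]
Take the 3×3 submatrix of C formed by columns 1, 2, 3: [[0, -2, 5], [-1, 1, 1], [2, 1, -2]]. Its determinant is 0·(1·(-2) - 1·1) - (-2)·((-1)·(-2) - 1·2) + 5·((-1)·1 - 1·2) = 0·(-3) - (-2)·0 + 5·(-3) = -15 ≠ 0.
So rank(C) ≥ 3; since C has 3 rows, rank(C) = 3.
rank(C) = 3 = n, so the pair (A, B) is completely controllable.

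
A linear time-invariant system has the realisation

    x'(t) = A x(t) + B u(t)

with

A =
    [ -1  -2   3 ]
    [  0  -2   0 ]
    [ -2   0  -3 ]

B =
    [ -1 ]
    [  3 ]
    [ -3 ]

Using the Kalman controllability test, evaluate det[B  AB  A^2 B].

1281

AB = [[-14], [-6], [11]]
A^2B = [[59], [12], [-5]]
Controllability matrix C = [B  AB  A^2B] = [[-1, -14, 59], [3, -6, 12], [-3, 11, -5]]
Expanding along the first row, det(C) = (-1)·((-6)·(-5) - 12·11) - (-14)·(3·(-5) - 12·(-3)) + 59·(3·11 - (-6)·(-3)) = (-1)·(-102) - (-14)·21 + 59·15 = 1281
Since det(C) ≠ 0, rank(C) = 3 and the system is completely controllable.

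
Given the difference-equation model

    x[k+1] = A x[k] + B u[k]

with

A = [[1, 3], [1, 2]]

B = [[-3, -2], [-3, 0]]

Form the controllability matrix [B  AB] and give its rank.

AB = [[-12, -2], [-9, -2]]
Controllability matrix C = [B  AB] = [[-3, -2, -12, -2], [-3, 0, -9, -2]]
Take the 2×2 submatrix of C formed by columns 1, 2: [[-3, -2], [-3, 0]]. Its determinant is (-3)·0 - (-2)·(-3) = 0 - 6 = -6 ≠ 0.
So rank(C) ≥ 2; since C has 2 rows, rank(C) = 2.
rank(C) = 2 = n, so the pair (A, B) is completely controllable.

2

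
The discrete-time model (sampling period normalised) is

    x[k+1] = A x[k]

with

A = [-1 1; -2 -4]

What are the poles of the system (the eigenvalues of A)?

-3, -2

det(zI - A) = z^2 - (tr A)z + det A, with tr A = (-1) + (-4) = -5 and det A = (-1)·(-4) - 1·(-2) = 4 - (-2) = 6.
So p(z) = det(zI - A) = z^2 + 5z + 6.
Factor z^2 + 5z + 6: two numbers with sum -5 and product 6 are -2 and -3, so z^2 + 5z + 6 = (z + 2)(z + 3).
Hence p(z) = (z + 2) (z + 3), with roots -3, -2.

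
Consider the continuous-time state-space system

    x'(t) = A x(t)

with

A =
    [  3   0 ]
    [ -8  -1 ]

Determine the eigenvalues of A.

-1, 3

det(sI - A) = s^2 - (tr A)s + det A, with tr A = 3 + (-1) = 2 and det A = 3·(-1) - 0·(-8) = -3 - 0 = -3.
So p(s) = det(sI - A) = s^2 - 2s - 3.
Factor s^2 - 2s - 3: two numbers with sum 2 and product -3 are 3 and -1, so s^2 - 2s - 3 = (s - 3)(s + 1).
Hence p(s) = (s - 3) (s + 1), with roots -1, 3.
At least one eigenvalue has non-negative real part, so the system is not asymptotically stable.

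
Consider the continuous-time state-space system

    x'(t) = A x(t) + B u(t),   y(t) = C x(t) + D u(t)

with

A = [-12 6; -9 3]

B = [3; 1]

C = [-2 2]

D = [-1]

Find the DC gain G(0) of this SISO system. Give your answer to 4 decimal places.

-2.3333

G(0) = C(-A)^{-1}B + D = -C A^{-1} B + D.
det A = 18, so A^{-1} = (1/18)·adj(A) = [[1/6, -1/3], [1/2, -2/3]]
A^{-1} B = [1/6, 5/6]^T
C A^{-1} B = 4/3
G(0) = D - C A^{-1} B = -1 - (4/3) = -7/3 ≈ -2.3333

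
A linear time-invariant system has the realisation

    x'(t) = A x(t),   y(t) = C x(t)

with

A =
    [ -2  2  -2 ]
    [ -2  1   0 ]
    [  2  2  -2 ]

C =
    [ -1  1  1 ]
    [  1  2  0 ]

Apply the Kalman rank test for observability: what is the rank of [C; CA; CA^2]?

CA = [[2, 1, 0], [-6, 4, -2]]
CA^2 = [[-6, 5, -4], [0, -12, 16]]
Observability matrix O = [C; CA; CA^2] = [[-1, 1, 1], [1, 2, 0], [2, 1, 0], [-6, 4, -2], [-6, 5, -4], [0, -12, 16]]
Take the 3×3 submatrix of O formed by rows 1, 2, 3: [[-1, 1, 1], [1, 2, 0], [2, 1, 0]]. Its determinant is (-1)·(2·0 - 0·1) - 1·(1·0 - 0·2) + 1·(1·1 - 2·2) = (-1)·0 - 1·0 + 1·(-3) = -3 ≠ 0.
So rank(O) ≥ 3; since O has 3 columns, rank(O) = 3.
rank(O) = 3 = n, so the pair (A, C) is completely observable.

3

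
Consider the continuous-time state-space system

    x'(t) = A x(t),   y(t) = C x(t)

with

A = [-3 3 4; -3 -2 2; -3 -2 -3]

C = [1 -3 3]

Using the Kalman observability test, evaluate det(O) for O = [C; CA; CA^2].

CA = [[-3, 3, -11]]
CA^2 = [[33, 7, 27]]
Observability matrix O = [C; CA; CA^2] = [[1, -3, 3], [-3, 3, -11], [33, 7, 27]]
Expanding along the first row, det(O) = 1·(3·27 - (-11)·7) - (-3)·((-3)·27 - (-11)·33) + 3·((-3)·7 - 3·33) = 1·158 - (-3)·282 + 3·(-120) = 644
Since det(O) ≠ 0, rank(O) = 3 and the system is completely observable.

644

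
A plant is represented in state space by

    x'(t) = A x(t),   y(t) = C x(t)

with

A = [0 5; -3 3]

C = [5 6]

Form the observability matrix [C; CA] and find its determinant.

323

CA = [[-18, 43]]
Observability matrix O = [C; CA] = [[5, 6], [-18, 43]]
det(O) = 5·43 - 6·(-18) = 215 - (-108) = 323
Since det(O) ≠ 0, rank(O) = 2 and the system is completely observable.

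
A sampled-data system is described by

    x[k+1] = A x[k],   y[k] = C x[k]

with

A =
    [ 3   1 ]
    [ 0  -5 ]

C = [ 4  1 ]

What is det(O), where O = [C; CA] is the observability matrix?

CA = [[12, -1]]
Observability matrix O = [C; CA] = [[4, 1], [12, -1]]
det(O) = 4·(-1) - 1·12 = -4 - 12 = -16
Since det(O) ≠ 0, rank(O) = 2 and the system is completely observable.

-16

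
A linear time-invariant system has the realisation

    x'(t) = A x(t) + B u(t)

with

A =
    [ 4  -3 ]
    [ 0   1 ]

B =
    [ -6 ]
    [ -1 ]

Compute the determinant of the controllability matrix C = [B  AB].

AB = [[-21], [-1]]
Controllability matrix C = [B  AB] = [[-6, -21], [-1, -1]]
det(C) = (-6)·(-1) - (-21)·(-1) = 6 - 21 = -15
Since det(C) ≠ 0, rank(C) = 2 and the system is completely controllable.

-15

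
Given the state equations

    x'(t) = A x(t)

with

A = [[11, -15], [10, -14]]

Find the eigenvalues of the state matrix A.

-4, 1

det(sI - A) = s^2 - (tr A)s + det A, with tr A = 11 + (-14) = -3 and det A = 11·(-14) - (-15)·10 = -154 - (-150) = -4.
So p(s) = det(sI - A) = s^2 + 3s - 4.
Factor s^2 + 3s - 4: two numbers with sum -3 and product -4 are 1 and -4, so s^2 + 3s - 4 = (s - 1)(s + 4).
Hence p(s) = (s - 1) (s + 4), with roots -4, 1.
At least one eigenvalue has non-negative real part, so the system is not asymptotically stable.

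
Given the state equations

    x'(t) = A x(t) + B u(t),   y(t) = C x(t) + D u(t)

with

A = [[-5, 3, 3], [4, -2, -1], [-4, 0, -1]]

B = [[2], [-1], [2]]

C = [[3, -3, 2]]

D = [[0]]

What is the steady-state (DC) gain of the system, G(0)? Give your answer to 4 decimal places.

G(0) = C(-A)^{-1}B + D = -C A^{-1} B + D.
det A = -10, so A^{-1} = (1/-10)·adj(A) = [[-1/5, -3/10, -3/10], [-4/5, -17/10, -7/10], [4/5, 6/5, 1/5]]
A^{-1} B = [-7/10, -13/10, 4/5]^T
C A^{-1} B = 17/5
G(0) = D - C A^{-1} B = 0 - (17/5) = -17/5 ≈ -3.4000

-3.4000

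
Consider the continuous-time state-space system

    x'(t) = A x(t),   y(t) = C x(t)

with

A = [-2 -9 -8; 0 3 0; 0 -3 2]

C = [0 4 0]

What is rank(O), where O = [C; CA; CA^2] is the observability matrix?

1

CA = [[0, 12, 0]]
CA^2 = [[0, 36, 0]]
Observability matrix O = [C; CA; CA^2] = [[0, 4, 0], [0, 12, 0], [0, 36, 0]]
Every row of O is a scalar multiple of row 1 = [0, 4, 0] (multipliers 1, 3, 9), so the rows span a one-dimensional space.
O ≠ 0, hence rank(O) = 1.
rank(O) = 1 < n = 3, so the pair (A, C) is not completely observable.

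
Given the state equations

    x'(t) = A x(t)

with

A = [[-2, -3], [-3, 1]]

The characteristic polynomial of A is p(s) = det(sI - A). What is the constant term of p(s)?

For a 2×2 matrix, det(sI - A) = s^2 - (tr A)s + det A.
tr A = -1, det A = -11.
So p(s) = s^2 + s - 11.
The constant term is -11.

-11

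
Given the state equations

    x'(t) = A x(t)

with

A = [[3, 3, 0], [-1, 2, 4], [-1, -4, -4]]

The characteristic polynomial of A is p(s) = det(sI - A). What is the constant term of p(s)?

Expand det(sI - A) for the 3×3 matrix.
p(s) = s^3 - s^2 + 5s.
(Check: constant term = det(-A) = (-1)^3 det A = 0; coefficient of s^2 = -tr A = -1.)
The constant term is 0.

0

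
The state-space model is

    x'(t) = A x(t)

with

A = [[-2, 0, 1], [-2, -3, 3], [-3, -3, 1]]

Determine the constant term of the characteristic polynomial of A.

15

Expand det(sI - A) for the 3×3 matrix.
p(s) = s^3 + 4s^2 + 13s + 15.
(Check: constant term = det(-A) = (-1)^3 det A = 15; coefficient of s^2 = -tr A = 4.)
The constant term is 15.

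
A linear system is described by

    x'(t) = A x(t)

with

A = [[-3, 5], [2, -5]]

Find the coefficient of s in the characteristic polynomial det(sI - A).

For a 2×2 matrix, det(sI - A) = s^2 - (tr A)s + det A.
tr A = -8, det A = 5.
So p(s) = s^2 + 8s + 5.
The coefficient of s is 8.

8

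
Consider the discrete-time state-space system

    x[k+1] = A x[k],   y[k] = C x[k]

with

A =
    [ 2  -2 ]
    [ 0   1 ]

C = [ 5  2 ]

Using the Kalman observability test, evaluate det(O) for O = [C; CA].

CA = [[10, -8]]
Observability matrix O = [C; CA] = [[5, 2], [10, -8]]
det(O) = 5·(-8) - 2·10 = -40 - 20 = -60
Since det(O) ≠ 0, rank(O) = 2 and the system is completely observable.

-60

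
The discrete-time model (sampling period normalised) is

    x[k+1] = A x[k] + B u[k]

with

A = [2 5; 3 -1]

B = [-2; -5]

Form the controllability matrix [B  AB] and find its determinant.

AB = [[-29], [-1]]
Controllability matrix C = [B  AB] = [[-2, -29], [-5, -1]]
det(C) = (-2)·(-1) - (-29)·(-5) = 2 - 145 = -143
Since det(C) ≠ 0, rank(C) = 2 and the system is completely controllable.

-143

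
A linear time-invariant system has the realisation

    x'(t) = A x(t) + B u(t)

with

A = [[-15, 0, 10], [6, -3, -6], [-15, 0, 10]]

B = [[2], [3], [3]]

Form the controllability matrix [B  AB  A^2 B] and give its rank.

2

AB = [[0], [-15], [0]]
A^2B = [[0], [45], [0]]
Controllability matrix C = [B  AB  A^2B] = [[2, 0, 0], [3, -15, 45], [3, 0, 0]]
The rows r1, r2, r3 of C are linearly dependent: -3·r1 + 2·r3 = 0 (check each entry), so rank(C) ≤ 2.
The 2×2 minor from rows 1, 2, columns 1, 2 is 2·(-15) - 0·3 = -30 - 0 = -30 ≠ 0, so rank(C) = 2.
rank(C) = 2 < n = 3, so the pair (A, B) is not completely controllable.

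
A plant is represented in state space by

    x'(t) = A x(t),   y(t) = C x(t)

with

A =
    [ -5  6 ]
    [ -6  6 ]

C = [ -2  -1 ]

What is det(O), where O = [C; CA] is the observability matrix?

52

CA = [[16, -18]]
Observability matrix O = [C; CA] = [[-2, -1], [16, -18]]
det(O) = (-2)·(-18) - (-1)·16 = 36 - (-16) = 52
Since det(O) ≠ 0, rank(O) = 2 and the system is completely observable.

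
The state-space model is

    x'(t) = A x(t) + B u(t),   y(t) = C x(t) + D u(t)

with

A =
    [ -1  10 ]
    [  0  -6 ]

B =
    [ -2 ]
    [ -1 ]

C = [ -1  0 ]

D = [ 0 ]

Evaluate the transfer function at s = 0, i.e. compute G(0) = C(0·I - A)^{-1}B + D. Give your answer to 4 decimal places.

G(0) = C(-A)^{-1}B + D = -C A^{-1} B + D.
det A = 6, so A^{-1} = (1/6)·adj(A) = [[-1, -5/3], [0, -1/6]]
A^{-1} B = [11/3, 1/6]^T
C A^{-1} B = -11/3
G(0) = D - C A^{-1} B = 0 - (-11/3) = 11/3 ≈ 3.6667

3.6667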